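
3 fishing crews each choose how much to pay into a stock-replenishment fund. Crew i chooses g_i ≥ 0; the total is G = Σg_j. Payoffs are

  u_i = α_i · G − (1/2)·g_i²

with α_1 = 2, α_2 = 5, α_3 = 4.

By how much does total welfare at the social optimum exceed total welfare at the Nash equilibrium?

83

Crew i's FOC: ∂u_i/∂g_i = α_i − g_i = 0, so g_i* = α_i.
NE contributions = (2, 5, 4); G = 11.
W^NE = (Σα)·G − ½Σα_i² = 11² − ½·45 = 98.5.
Planner sets g_i = Σα_j = 11 for every i, so G^SO = 3·11 = 33.
W^SO = (Σα)·G^SO − ½·3·(Σα)² = (3/2)·11² = 181.5.
Deadweight loss = W^SO − W^NE = 83.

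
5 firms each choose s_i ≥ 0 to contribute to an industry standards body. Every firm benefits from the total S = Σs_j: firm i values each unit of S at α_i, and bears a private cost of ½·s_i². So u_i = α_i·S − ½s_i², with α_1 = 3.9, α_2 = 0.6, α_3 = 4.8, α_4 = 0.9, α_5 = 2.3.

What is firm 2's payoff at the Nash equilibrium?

7.32

Firm i's FOC: ∂u_i/∂s_i = α_i − s_i = 0, so s_i* = α_i.
NE contributions = (3.9, 0.6, 4.8, 0.9, 2.3); S = 12.5.
u_2 = α_2·S − ½·(s_2)² = 0.6·12.5 − ½·0.6² = 7.32.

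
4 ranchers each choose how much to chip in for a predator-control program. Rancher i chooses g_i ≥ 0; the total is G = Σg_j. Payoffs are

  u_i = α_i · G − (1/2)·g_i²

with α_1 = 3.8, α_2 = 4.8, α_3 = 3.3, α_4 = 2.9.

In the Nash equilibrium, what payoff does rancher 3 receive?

43.395

Rancher i's FOC: ∂u_i/∂g_i = α_i − g_i = 0, so g_i* = α_i.
NE contributions = (3.8, 4.8, 3.3, 2.9); G = 14.8.
u_3 = α_3·G − ½·(g_3)² = 3.3·14.8 − ½·3.3² = 43.395.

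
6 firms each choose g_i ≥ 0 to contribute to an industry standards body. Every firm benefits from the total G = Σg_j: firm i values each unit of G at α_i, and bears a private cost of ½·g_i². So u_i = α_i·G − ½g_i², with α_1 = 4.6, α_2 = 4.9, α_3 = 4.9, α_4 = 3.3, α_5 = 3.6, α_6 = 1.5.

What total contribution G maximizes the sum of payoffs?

136.8

Planner FOC: ∂(Σu_j)/∂g_i = (Σα_j) − g_i = 0, so g_i^SO = Σα_j = 22.8 for every i; G^SO = 136.8.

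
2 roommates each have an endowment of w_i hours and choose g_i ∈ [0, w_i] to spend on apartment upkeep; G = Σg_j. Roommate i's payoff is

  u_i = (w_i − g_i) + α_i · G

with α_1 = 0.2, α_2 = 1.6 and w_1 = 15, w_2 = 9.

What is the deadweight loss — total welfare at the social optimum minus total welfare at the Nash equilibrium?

∂u_i/∂g_i = α_i − 1, so roommate i contributes w_i if α_i > 1, else 0.
α_i > 1 for i ∈ {2}; NE contributions (0, 9), G = 9.
W^NE = Σw_i − G^NE + (Σα_i)·G^NE = 24 + 0.8·9 = 31.2.
Planner: ∂(Σu_j)/∂g_i = Σα_j − 1 = 0.8 > 0, so everyone contributes w_i; G^SO = 24, W^SO = 24 + 0.8·24 = 43.2.
Deadweight loss = 12.

12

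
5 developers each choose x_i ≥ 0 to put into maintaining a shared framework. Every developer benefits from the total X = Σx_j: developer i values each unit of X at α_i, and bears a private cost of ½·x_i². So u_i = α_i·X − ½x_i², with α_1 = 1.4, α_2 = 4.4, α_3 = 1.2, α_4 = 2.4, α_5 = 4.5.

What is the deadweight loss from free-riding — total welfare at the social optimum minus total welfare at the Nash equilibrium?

314.2

Developer i's FOC: ∂u_i/∂x_i = α_i − x_i = 0, so x_i* = α_i.
NE contributions = (1.4, 4.4, 1.2, 2.4, 4.5); X = 13.9.
W^NE = (Σα)·X − ½Σα_i² = 13.9² − ½·48.77 = 168.825.
Planner sets x_i = Σα_j = 13.9 for every i, so X^SO = 5·13.9 = 69.5.
W^SO = (Σα)·X^SO − ½·5·(Σα)² = (5/2)·13.9² = 483.025.
Deadweight loss = W^SO − W^NE = 314.2.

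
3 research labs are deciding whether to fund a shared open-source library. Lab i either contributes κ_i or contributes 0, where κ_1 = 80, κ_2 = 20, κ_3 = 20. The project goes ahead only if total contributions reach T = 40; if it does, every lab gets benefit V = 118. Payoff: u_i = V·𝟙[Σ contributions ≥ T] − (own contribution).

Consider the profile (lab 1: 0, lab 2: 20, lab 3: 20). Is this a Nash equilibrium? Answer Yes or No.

Total = 40 ≥ 40: provided.
Lab 1 (pledges 0, payoff 118): pledging 80 → total 120, payoff 38. No gain.
Lab 2 (pledges 20, payoff 98): dropping to 0 → total 20, payoff 0. No gain.
Lab 3 (pledges 20, payoff 98): dropping to 0 → total 20, payoff 0. No gain.

Yes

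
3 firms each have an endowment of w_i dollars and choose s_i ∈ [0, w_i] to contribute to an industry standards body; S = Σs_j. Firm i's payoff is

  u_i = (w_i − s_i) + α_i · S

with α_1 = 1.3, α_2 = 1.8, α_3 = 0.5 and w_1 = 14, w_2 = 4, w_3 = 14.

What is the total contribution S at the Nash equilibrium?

∂u_i/∂s_i = α_i − 1, so firm i contributes w_i if α_i > 1, else 0.
α_i > 1 for i ∈ {1, 2}; NE contributions (14, 4, 0), S = 18.

18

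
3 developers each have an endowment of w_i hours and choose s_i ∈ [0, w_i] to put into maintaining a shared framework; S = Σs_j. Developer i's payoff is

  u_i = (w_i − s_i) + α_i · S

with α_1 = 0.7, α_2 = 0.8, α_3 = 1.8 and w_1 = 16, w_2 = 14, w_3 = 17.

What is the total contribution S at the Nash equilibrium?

17

∂u_i/∂s_i = α_i − 1, so developer i contributes w_i if α_i > 1, else 0.
α_i > 1 for i ∈ {3}; NE contributions (0, 0, 17), S = 17.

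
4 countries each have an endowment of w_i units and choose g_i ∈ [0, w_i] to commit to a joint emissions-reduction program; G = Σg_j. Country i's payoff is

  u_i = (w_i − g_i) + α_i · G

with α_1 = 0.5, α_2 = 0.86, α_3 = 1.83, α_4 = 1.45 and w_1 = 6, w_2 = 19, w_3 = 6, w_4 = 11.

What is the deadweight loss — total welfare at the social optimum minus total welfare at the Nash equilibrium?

∂u_i/∂g_i = α_i − 1, so country i contributes w_i if α_i > 1, else 0.
α_i > 1 for i ∈ {3, 4}; NE contributions (0, 0, 6, 11), G = 17.
W^NE = Σw_i − G^NE + (Σα_i)·G^NE = 42 + 3.64·17 = 103.88.
Planner: ∂(Σu_j)/∂g_i = Σα_j − 1 = 3.64 > 0, so everyone contributes w_i; G^SO = 42, W^SO = 42 + 3.64·42 = 194.88.
Deadweight loss = 91.

91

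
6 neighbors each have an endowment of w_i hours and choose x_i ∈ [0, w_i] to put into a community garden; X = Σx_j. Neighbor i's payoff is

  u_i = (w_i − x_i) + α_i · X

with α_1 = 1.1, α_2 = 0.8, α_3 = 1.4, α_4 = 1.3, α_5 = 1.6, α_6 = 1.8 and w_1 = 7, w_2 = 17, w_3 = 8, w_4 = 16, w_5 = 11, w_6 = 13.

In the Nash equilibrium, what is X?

∂u_i/∂x_i = α_i − 1, so neighbor i contributes w_i if α_i > 1, else 0.
α_i > 1 for i ∈ {1, 3, 4, 5, 6}; NE contributions (7, 0, 8, 16, 11, 13), X = 55.

55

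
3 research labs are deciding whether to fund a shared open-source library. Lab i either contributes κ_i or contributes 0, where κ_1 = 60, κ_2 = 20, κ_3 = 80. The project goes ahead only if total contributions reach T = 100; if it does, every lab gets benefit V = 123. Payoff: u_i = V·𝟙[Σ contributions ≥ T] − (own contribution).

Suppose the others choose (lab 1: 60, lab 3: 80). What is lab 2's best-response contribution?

Others' total = 140 ≥ 100; contributing adds cost 20 for no extra benefit.
Best response: 0.

0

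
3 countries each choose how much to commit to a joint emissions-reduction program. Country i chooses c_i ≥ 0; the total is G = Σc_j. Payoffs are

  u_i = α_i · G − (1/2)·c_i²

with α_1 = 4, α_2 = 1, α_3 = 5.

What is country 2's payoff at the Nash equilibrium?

Country i's FOC: ∂u_i/∂c_i = α_i − c_i = 0, so c_i* = α_i.
NE contributions = (4, 1, 5); G = 10.
u_2 = α_2·G − ½·(c_2)² = 1·10 − ½·1² = 9.5.

9.5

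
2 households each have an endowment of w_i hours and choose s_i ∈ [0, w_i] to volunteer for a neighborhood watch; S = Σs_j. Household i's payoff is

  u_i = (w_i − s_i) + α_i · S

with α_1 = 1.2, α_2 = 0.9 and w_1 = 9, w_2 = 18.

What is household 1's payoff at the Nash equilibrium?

10.8

∂u_i/∂s_i = α_i − 1, so household i contributes w_i if α_i > 1, else 0.
α_i > 1 for i ∈ {1}; NE contributions (9, 0), S = 9.
u_1 = (9 − 9) + 1.2·9 = 10.8.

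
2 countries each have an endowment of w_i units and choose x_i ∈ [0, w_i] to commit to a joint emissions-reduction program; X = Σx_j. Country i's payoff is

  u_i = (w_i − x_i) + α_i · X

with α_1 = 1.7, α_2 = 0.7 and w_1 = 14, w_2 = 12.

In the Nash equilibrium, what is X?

14

∂u_i/∂x_i = α_i − 1, so country i contributes w_i if α_i > 1, else 0.
α_i > 1 for i ∈ {1}; NE contributions (14, 0), X = 14.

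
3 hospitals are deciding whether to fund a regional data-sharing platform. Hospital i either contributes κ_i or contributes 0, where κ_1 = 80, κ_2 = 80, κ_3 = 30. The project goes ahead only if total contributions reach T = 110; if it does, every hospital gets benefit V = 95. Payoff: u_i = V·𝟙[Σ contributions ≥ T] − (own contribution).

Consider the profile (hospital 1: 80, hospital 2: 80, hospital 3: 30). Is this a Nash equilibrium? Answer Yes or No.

Total = 190 ≥ 110: provided.
Hospital 1 (pledges 80, payoff 15): dropping to 0 → total 110, payoff 95. Profitable deviation.

No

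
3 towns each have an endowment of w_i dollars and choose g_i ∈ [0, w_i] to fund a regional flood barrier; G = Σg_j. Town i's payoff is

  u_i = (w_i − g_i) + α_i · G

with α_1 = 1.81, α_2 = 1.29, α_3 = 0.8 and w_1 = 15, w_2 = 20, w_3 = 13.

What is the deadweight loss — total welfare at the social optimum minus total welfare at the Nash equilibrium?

37.7

∂u_i/∂g_i = α_i − 1, so town i contributes w_i if α_i > 1, else 0.
α_i > 1 for i ∈ {1, 2}; NE contributions (15, 20, 0), G = 35.
W^NE = Σw_i − G^NE + (Σα_i)·G^NE = 48 + 2.9·35 = 149.5.
Planner: ∂(Σu_j)/∂g_i = Σα_j − 1 = 2.9 > 0, so everyone contributes w_i; G^SO = 48, W^SO = 48 + 2.9·48 = 187.2.
Deadweight loss = 37.7.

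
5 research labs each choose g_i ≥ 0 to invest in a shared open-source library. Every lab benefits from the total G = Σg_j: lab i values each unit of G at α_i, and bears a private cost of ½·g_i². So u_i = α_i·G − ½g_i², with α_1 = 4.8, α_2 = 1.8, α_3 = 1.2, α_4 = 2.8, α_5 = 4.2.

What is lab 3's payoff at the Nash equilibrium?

Lab i's FOC: ∂u_i/∂g_i = α_i − g_i = 0, so g_i* = α_i.
NE contributions = (4.8, 1.8, 1.2, 2.8, 4.2); G = 14.8.
u_3 = α_3·G − ½·(g_3)² = 1.2·14.8 − ½·1.2² = 17.04.

17.04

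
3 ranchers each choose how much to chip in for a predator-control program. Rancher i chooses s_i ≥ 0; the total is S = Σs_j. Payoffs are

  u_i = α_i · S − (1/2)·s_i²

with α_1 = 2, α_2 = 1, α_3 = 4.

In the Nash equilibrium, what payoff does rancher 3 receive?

20

Rancher i's FOC: ∂u_i/∂s_i = α_i − s_i = 0, so s_i* = α_i.
NE contributions = (2, 1, 4); S = 7.
u_3 = α_3·S − ½·(s_3)² = 4·7 − ½·4² = 20.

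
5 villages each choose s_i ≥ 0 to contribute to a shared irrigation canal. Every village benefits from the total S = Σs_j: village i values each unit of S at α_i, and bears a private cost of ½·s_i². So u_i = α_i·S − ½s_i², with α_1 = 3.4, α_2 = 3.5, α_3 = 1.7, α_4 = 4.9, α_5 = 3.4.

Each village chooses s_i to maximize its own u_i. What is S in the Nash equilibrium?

16.9

Village i's FOC: ∂u_i/∂s_i = α_i − s_i = 0, so s_i* = α_i.
NE contributions = (3.4, 3.5, 1.7, 4.9, 3.4); S = 16.9.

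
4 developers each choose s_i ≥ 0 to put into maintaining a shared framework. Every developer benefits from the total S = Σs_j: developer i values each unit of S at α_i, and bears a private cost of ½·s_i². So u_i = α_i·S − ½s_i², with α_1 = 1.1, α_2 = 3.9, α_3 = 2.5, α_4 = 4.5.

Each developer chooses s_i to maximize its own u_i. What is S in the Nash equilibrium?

Developer i's FOC: ∂u_i/∂s_i = α_i − s_i = 0, so s_i* = α_i.
NE contributions = (1.1, 3.9, 2.5, 4.5); S = 12.

12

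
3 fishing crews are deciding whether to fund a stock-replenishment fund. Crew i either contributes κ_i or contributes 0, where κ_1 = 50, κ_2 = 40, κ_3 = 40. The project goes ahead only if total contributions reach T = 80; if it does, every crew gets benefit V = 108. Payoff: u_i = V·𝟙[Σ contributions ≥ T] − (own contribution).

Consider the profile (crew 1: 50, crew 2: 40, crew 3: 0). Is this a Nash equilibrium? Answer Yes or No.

Total = 90 ≥ 80: provided.
Crew 1 (pledges 50, payoff 58): dropping to 0 → total 40, payoff 0. No gain.
Crew 2 (pledges 40, payoff 68): dropping to 0 → total 50, payoff 0. No gain.
Crew 3 (pledges 0, payoff 108): pledging 40 → total 130, payoff 68. No gain.

Yes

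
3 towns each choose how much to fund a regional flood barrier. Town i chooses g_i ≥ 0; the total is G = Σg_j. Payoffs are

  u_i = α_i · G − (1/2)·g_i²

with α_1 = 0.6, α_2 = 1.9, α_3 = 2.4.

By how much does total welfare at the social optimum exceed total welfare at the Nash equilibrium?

Town i's FOC: ∂u_i/∂g_i = α_i − g_i = 0, so g_i* = α_i.
NE contributions = (0.6, 1.9, 2.4); G = 4.9.
W^NE = (Σα)·G − ½Σα_i² = 4.9² − ½·9.73 = 19.145.
Planner sets g_i = Σα_j = 4.9 for every i, so G^SO = 3·4.9 = 14.7.
W^SO = (Σα)·G^SO − ½·3·(Σα)² = (3/2)·4.9² = 36.015.
Deadweight loss = W^SO − W^NE = 16.87.

16.87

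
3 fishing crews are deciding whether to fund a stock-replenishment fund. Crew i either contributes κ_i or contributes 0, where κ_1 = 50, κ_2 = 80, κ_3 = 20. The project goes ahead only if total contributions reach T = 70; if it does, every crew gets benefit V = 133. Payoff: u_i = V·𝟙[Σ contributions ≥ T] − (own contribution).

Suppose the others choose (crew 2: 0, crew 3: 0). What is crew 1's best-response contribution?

0

Others' total = 0. Even contributing 50 gives 50 < 70: no benefit either way.
Best response: 0.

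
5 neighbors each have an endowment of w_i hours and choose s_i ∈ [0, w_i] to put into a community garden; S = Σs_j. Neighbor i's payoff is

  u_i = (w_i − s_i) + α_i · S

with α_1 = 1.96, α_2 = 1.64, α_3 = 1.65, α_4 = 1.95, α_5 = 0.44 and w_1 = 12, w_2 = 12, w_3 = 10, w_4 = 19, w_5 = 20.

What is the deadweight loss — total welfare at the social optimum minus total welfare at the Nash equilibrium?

∂u_i/∂s_i = α_i − 1, so neighbor i contributes w_i if α_i > 1, else 0.
α_i > 1 for i ∈ {1, 2, 3, 4}; NE contributions (12, 12, 10, 19, 0), S = 53.
W^NE = Σw_i − S^NE + (Σα_i)·S^NE = 73 + 6.64·53 = 424.92.
Planner: ∂(Σu_j)/∂s_i = Σα_j − 1 = 6.64 > 0, so everyone contributes w_i; S^SO = 73, W^SO = 73 + 6.64·73 = 557.72.
Deadweight loss = 132.8.

132.8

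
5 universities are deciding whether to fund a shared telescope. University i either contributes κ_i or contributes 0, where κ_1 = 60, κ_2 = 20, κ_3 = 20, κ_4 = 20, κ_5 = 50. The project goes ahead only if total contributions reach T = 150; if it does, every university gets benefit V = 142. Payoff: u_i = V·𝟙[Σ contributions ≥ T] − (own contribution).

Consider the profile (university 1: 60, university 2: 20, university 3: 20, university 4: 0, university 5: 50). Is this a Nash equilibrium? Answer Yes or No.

Total = 150 ≥ 150: provided.
University 1 (pledges 60, payoff 82): dropping to 0 → total 90, payoff 0. No gain.
University 2 (pledges 20, payoff 122): dropping to 0 → total 130, payoff 0. No gain.
University 3 (pledges 20, payoff 122): dropping to 0 → total 130, payoff 0. No gain.
University 4 (pledges 0, payoff 142): pledging 20 → total 170, payoff 122. No gain.
University 5 (pledges 50, payoff 92): dropping to 0 → total 100, payoff 0. No gain.

Yes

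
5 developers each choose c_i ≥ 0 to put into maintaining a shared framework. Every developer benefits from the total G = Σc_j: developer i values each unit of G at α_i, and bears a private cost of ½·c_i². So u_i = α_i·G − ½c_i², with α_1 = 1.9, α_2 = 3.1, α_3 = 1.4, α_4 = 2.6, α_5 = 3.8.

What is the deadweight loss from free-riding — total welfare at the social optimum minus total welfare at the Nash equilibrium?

Developer i's FOC: ∂u_i/∂c_i = α_i − c_i = 0, so c_i* = α_i.
NE contributions = (1.9, 3.1, 1.4, 2.6, 3.8); G = 12.8.
W^NE = (Σα)·G − ½Σα_i² = 12.8² − ½·36.38 = 145.65.
Planner sets c_i = Σα_j = 12.8 for every i, so G^SO = 5·12.8 = 64.
W^SO = (Σα)·G^SO − ½·5·(Σα)² = (5/2)·12.8² = 409.6.
Deadweight loss = W^SO − W^NE = 263.95.

263.95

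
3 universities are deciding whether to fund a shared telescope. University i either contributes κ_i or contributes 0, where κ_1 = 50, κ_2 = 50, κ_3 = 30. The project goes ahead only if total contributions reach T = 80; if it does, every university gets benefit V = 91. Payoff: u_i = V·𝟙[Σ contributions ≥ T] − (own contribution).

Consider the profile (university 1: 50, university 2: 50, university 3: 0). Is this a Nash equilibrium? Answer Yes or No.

Yes

Total = 100 ≥ 80: provided.
University 1 (pledges 50, payoff 41): dropping to 0 → total 50, payoff 0. No gain.
University 2 (pledges 50, payoff 41): dropping to 0 → total 50, payoff 0. No gain.
University 3 (pledges 0, payoff 91): pledging 30 → total 130, payoff 61. No gain.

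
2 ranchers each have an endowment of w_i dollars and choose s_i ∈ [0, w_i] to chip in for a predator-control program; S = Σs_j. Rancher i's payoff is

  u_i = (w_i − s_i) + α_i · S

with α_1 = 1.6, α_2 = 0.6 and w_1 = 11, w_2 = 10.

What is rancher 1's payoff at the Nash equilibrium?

17.6

∂u_i/∂s_i = α_i − 1, so rancher i contributes w_i if α_i > 1, else 0.
α_i > 1 for i ∈ {1}; NE contributions (11, 0), S = 11.
u_1 = (11 − 11) + 1.6·11 = 17.6.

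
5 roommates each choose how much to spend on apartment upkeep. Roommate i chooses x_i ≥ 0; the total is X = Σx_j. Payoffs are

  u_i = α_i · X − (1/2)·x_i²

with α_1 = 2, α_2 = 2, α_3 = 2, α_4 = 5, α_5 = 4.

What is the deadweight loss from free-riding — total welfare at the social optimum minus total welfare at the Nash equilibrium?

Roommate i's FOC: ∂u_i/∂x_i = α_i − x_i = 0, so x_i* = α_i.
NE contributions = (2, 2, 2, 5, 4); X = 15.
W^NE = (Σα)·X − ½Σα_i² = 15² − ½·53 = 198.5.
Planner sets x_i = Σα_j = 15 for every i, so X^SO = 5·15 = 75.
W^SO = (Σα)·X^SO − ½·5·(Σα)² = (5/2)·15² = 562.5.
Deadweight loss = W^SO − W^NE = 364.

364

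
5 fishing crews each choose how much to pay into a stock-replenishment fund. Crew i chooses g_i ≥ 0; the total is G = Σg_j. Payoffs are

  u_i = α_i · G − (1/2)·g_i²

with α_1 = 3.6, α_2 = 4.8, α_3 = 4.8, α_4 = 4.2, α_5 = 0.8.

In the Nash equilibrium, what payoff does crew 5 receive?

14.24

Crew i's FOC: ∂u_i/∂g_i = α_i − g_i = 0, so g_i* = α_i.
NE contributions = (3.6, 4.8, 4.8, 4.2, 0.8); G = 18.2.
u_5 = α_5·G − ½·(g_5)² = 0.8·18.2 − ½·0.8² = 14.24.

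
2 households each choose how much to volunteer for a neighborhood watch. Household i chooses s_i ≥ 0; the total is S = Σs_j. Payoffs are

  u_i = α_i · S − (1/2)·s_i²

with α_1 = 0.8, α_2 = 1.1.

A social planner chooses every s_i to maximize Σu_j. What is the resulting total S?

Planner FOC: ∂(Σu_j)/∂s_i = (Σα_j) − s_i = 0, so s_i^SO = Σα_j = 1.9 for every i; S^SO = 3.8.

3.8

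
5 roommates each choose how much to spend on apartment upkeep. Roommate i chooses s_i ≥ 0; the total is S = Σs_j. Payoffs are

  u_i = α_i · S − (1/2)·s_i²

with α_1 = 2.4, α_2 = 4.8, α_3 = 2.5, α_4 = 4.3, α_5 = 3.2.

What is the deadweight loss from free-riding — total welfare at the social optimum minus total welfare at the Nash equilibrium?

475.65

Roommate i's FOC: ∂u_i/∂s_i = α_i − s_i = 0, so s_i* = α_i.
NE contributions = (2.4, 4.8, 2.5, 4.3, 3.2); S = 17.2.
W^NE = (Σα)·S − ½Σα_i² = 17.2² − ½·63.78 = 263.95.
Planner sets s_i = Σα_j = 17.2 for every i, so S^SO = 5·17.2 = 86.
W^SO = (Σα)·S^SO − ½·5·(Σα)² = (5/2)·17.2² = 739.6.
Deadweight loss = W^SO − W^NE = 475.65.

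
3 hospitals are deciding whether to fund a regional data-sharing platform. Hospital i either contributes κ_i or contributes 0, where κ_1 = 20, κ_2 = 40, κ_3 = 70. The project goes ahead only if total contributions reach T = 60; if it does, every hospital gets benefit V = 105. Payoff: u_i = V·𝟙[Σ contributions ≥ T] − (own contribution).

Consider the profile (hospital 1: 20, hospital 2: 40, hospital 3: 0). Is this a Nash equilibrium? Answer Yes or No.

Yes

Total = 60 ≥ 60: provided.
Hospital 1 (pledges 20, payoff 85): dropping to 0 → total 40, payoff 0. No gain.
Hospital 2 (pledges 40, payoff 65): dropping to 0 → total 20, payoff 0. No gain.
Hospital 3 (pledges 0, payoff 105): pledging 70 → total 130, payoff 35. No gain.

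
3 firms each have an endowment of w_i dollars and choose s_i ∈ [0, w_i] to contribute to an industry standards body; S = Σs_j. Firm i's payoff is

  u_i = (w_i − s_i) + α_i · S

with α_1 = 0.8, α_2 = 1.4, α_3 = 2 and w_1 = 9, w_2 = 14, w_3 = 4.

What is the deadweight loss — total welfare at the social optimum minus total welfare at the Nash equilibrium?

∂u_i/∂s_i = α_i − 1, so firm i contributes w_i if α_i > 1, else 0.
α_i > 1 for i ∈ {2, 3}; NE contributions (0, 14, 4), S = 18.
W^NE = Σw_i − S^NE + (Σα_i)·S^NE = 27 + 3.2·18 = 84.6.
Planner: ∂(Σu_j)/∂s_i = Σα_j − 1 = 3.2 > 0, so everyone contributes w_i; S^SO = 27, W^SO = 27 + 3.2·27 = 113.4.
Deadweight loss = 28.8.

28.8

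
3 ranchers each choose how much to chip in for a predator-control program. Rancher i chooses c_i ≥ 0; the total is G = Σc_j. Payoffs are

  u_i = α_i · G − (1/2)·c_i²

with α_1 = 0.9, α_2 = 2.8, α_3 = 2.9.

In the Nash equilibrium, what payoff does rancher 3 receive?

Rancher i's FOC: ∂u_i/∂c_i = α_i − c_i = 0, so c_i* = α_i.
NE contributions = (0.9, 2.8, 2.9); G = 6.6.
u_3 = α_3·G − ½·(c_3)² = 2.9·6.6 − ½·2.9² = 14.935.

14.935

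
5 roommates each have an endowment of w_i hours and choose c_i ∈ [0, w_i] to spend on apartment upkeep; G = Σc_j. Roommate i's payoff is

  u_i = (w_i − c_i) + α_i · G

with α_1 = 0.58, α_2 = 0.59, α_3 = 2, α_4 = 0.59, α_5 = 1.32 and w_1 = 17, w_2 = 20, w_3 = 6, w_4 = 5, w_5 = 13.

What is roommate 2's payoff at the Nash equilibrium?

31.21

∂u_i/∂c_i = α_i − 1, so roommate i contributes w_i if α_i > 1, else 0.
α_i > 1 for i ∈ {3, 5}; NE contributions (0, 0, 6, 0, 13), G = 19.
u_2 = (20 − 0) + 0.59·19 = 31.21.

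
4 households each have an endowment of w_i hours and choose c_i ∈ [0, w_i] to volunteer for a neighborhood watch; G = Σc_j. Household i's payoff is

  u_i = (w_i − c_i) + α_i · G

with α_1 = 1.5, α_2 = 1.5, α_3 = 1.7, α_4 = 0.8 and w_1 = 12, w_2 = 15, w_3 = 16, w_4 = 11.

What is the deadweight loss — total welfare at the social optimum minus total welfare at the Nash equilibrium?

∂u_i/∂c_i = α_i − 1, so household i contributes w_i if α_i > 1, else 0.
α_i > 1 for i ∈ {1, 2, 3}; NE contributions (12, 15, 16, 0), G = 43.
W^NE = Σw_i − G^NE + (Σα_i)·G^NE = 54 + 4.5·43 = 247.5.
Planner: ∂(Σu_j)/∂c_i = Σα_j − 1 = 4.5 > 0, so everyone contributes w_i; G^SO = 54, W^SO = 54 + 4.5·54 = 297.
Deadweight loss = 49.5.

49.5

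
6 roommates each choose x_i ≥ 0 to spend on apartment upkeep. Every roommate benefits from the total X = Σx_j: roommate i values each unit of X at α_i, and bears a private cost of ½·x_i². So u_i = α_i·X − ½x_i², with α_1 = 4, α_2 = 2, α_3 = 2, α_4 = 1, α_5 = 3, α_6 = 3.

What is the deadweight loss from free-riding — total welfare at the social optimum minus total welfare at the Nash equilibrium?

Roommate i's FOC: ∂u_i/∂x_i = α_i − x_i = 0, so x_i* = α_i.
NE contributions = (4, 2, 2, 1, 3, 3); X = 15.
W^NE = (Σα)·X − ½Σα_i² = 15² − ½·43 = 203.5.
Planner sets x_i = Σα_j = 15 for every i, so X^SO = 6·15 = 90.
W^SO = (Σα)·X^SO − ½·6·(Σα)² = (6/2)·15² = 675.
Deadweight loss = W^SO − W^NE = 471.5.

471.5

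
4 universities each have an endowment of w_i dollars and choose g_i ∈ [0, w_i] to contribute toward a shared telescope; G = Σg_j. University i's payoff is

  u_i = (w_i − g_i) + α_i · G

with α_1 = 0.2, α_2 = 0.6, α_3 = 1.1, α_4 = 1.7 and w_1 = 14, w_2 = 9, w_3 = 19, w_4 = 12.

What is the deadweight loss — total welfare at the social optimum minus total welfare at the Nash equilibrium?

∂u_i/∂g_i = α_i − 1, so university i contributes w_i if α_i > 1, else 0.
α_i > 1 for i ∈ {3, 4}; NE contributions (0, 0, 19, 12), G = 31.
W^NE = Σw_i − G^NE + (Σα_i)·G^NE = 54 + 2.6·31 = 134.6.
Planner: ∂(Σu_j)/∂g_i = Σα_j − 1 = 2.6 > 0, so everyone contributes w_i; G^SO = 54, W^SO = 54 + 2.6·54 = 194.4.
Deadweight loss = 59.8.

59.8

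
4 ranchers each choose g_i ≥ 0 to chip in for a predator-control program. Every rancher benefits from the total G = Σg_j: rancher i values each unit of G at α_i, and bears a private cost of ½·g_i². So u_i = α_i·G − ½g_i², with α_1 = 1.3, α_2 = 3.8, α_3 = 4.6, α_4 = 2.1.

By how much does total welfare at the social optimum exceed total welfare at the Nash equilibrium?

160.09

Rancher i's FOC: ∂u_i/∂g_i = α_i − g_i = 0, so g_i* = α_i.
NE contributions = (1.3, 3.8, 4.6, 2.1); G = 11.8.
W^NE = (Σα)·G − ½Σα_i² = 11.8² − ½·41.7 = 118.39.
Planner sets g_i = Σα_j = 11.8 for every i, so G^SO = 4·11.8 = 47.2.
W^SO = (Σα)·G^SO − ½·4·(Σα)² = (4/2)·11.8² = 278.48.
Deadweight loss = W^SO − W^NE = 160.09.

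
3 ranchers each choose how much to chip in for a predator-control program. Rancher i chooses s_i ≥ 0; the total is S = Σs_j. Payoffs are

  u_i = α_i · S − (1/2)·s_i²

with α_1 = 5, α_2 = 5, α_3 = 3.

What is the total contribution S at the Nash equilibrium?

Rancher i's FOC: ∂u_i/∂s_i = α_i − s_i = 0, so s_i* = α_i.
NE contributions = (5, 5, 3); S = 13.

13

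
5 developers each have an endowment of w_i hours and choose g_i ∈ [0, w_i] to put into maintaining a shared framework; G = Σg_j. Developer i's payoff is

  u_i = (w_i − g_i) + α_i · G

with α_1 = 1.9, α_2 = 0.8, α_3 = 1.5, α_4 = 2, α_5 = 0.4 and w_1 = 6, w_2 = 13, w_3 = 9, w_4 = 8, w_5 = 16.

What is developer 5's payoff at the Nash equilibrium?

25.2

∂u_i/∂g_i = α_i − 1, so developer i contributes w_i if α_i > 1, else 0.
α_i > 1 for i ∈ {1, 3, 4}; NE contributions (6, 0, 9, 8, 0), G = 23.
u_5 = (16 − 0) + 0.4·23 = 25.2.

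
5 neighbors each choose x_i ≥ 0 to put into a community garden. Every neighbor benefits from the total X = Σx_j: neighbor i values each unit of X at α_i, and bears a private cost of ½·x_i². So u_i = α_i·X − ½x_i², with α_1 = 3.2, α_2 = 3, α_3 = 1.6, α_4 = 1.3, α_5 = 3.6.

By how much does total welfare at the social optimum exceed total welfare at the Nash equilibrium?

Neighbor i's FOC: ∂u_i/∂x_i = α_i − x_i = 0, so x_i* = α_i.
NE contributions = (3.2, 3, 1.6, 1.3, 3.6); X = 12.7.
W^NE = (Σα)·X − ½Σα_i² = 12.7² − ½·36.45 = 143.065.
Planner sets x_i = Σα_j = 12.7 for every i, so X^SO = 5·12.7 = 63.5.
W^SO = (Σα)·X^SO − ½·5·(Σα)² = (5/2)·12.7² = 403.225.
Deadweight loss = W^SO − W^NE = 260.16.

260.16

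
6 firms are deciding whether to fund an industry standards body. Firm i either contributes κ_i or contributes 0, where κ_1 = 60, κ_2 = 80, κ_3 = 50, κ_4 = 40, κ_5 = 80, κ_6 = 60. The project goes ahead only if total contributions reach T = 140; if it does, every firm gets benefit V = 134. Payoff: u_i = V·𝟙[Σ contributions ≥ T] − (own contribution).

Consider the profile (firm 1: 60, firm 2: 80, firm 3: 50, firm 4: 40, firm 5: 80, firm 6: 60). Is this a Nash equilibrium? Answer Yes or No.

Total = 370 ≥ 140: provided.
Firm 1 (pledges 60, payoff 74): dropping to 0 → total 310, payoff 134. Profitable deviation.

No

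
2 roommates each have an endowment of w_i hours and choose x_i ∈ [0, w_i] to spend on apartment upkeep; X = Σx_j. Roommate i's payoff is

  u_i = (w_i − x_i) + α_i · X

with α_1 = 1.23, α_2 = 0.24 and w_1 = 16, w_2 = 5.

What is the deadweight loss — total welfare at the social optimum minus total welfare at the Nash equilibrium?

∂u_i/∂x_i = α_i − 1, so roommate i contributes w_i if α_i > 1, else 0.
α_i > 1 for i ∈ {1}; NE contributions (16, 0), X = 16.
W^NE = Σw_i − X^NE + (Σα_i)·X^NE = 21 + 0.47·16 = 28.52.
Planner: ∂(Σu_j)/∂x_i = Σα_j − 1 = 0.47 > 0, so everyone contributes w_i; X^SO = 21, W^SO = 21 + 0.47·21 = 30.87.
Deadweight loss = 2.35.

2.35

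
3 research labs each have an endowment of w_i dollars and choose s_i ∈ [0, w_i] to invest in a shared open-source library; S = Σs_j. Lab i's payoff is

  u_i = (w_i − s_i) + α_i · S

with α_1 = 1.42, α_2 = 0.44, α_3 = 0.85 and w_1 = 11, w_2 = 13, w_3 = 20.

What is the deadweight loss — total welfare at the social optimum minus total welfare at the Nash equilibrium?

56.43

∂u_i/∂s_i = α_i − 1, so lab i contributes w_i if α_i > 1, else 0.
α_i > 1 for i ∈ {1}; NE contributions (11, 0, 0), S = 11.
W^NE = Σw_i − S^NE + (Σα_i)·S^NE = 44 + 1.71·11 = 62.81.
Planner: ∂(Σu_j)/∂s_i = Σα_j − 1 = 1.71 > 0, so everyone contributes w_i; S^SO = 44, W^SO = 44 + 1.71·44 = 119.24.
Deadweight loss = 56.43.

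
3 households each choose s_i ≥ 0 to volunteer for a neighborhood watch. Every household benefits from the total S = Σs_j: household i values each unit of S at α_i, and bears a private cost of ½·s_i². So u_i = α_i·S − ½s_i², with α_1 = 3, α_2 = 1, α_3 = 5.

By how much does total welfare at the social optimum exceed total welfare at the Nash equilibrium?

Household i's FOC: ∂u_i/∂s_i = α_i − s_i = 0, so s_i* = α_i.
NE contributions = (3, 1, 5); S = 9.
W^NE = (Σα)·S − ½Σα_i² = 9² − ½·35 = 63.5.
Planner sets s_i = Σα_j = 9 for every i, so S^SO = 3·9 = 27.
W^SO = (Σα)·S^SO − ½·3·(Σα)² = (3/2)·9² = 121.5.
Deadweight loss = W^SO − W^NE = 58.

58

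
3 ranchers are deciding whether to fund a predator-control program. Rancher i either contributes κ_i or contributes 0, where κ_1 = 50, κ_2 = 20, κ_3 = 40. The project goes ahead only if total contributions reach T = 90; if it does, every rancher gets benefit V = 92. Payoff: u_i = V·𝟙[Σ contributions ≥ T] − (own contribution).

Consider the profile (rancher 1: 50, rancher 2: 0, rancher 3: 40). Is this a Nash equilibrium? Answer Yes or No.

Total = 90 ≥ 90: provided.
Rancher 1 (pledges 50, payoff 42): dropping to 0 → total 40, payoff 0. No gain.
Rancher 2 (pledges 0, payoff 92): pledging 20 → total 110, payoff 72. No gain.
Rancher 3 (pledges 40, payoff 52): dropping to 0 → total 50, payoff 0. No gain.

Yes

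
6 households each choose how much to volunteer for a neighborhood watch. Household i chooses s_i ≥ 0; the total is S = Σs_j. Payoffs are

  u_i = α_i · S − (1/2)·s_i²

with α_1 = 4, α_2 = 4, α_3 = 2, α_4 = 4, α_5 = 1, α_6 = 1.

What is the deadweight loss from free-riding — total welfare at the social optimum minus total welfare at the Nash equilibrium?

Household i's FOC: ∂u_i/∂s_i = α_i − s_i = 0, so s_i* = α_i.
NE contributions = (4, 4, 2, 4, 1, 1); S = 16.
W^NE = (Σα)·S − ½Σα_i² = 16² − ½·54 = 229.
Planner sets s_i = Σα_j = 16 for every i, so S^SO = 6·16 = 96.
W^SO = (Σα)·S^SO − ½·6·(Σα)² = (6/2)·16² = 768.
Deadweight loss = W^SO − W^NE = 539.

539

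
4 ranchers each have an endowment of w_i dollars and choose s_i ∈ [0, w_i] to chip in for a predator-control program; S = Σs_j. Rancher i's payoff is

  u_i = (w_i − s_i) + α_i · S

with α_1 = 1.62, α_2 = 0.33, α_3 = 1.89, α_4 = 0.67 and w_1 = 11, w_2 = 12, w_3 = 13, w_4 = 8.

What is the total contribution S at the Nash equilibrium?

24

∂u_i/∂s_i = α_i − 1, so rancher i contributes w_i if α_i > 1, else 0.
α_i > 1 for i ∈ {1, 3}; NE contributions (11, 0, 13, 0), S = 24.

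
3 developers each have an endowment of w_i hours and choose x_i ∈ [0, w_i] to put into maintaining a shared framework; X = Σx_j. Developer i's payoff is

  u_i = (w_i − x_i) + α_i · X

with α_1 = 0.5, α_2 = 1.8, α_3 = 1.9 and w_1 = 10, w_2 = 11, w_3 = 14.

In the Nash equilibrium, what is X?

∂u_i/∂x_i = α_i − 1, so developer i contributes w_i if α_i > 1, else 0.
α_i > 1 for i ∈ {2, 3}; NE contributions (0, 11, 14), X = 25.

25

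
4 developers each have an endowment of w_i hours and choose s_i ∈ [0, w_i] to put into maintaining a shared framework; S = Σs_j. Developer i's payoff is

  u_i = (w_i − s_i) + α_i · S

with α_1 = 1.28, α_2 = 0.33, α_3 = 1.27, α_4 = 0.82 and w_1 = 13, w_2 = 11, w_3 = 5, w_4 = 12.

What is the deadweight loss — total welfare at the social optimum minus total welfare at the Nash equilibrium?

62.1

∂u_i/∂s_i = α_i − 1, so developer i contributes w_i if α_i > 1, else 0.
α_i > 1 for i ∈ {1, 3}; NE contributions (13, 0, 5, 0), S = 18.
W^NE = Σw_i − S^NE + (Σα_i)·S^NE = 41 + 2.7·18 = 89.6.
Planner: ∂(Σu_j)/∂s_i = Σα_j − 1 = 2.7 > 0, so everyone contributes w_i; S^SO = 41, W^SO = 41 + 2.7·41 = 151.7.
Deadweight loss = 62.1.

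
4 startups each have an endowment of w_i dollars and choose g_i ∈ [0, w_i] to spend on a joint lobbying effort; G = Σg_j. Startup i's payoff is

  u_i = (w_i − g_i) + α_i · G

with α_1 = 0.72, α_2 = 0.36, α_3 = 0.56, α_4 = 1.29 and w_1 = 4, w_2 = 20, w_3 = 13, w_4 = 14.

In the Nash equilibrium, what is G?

14

∂u_i/∂g_i = α_i − 1, so startup i contributes w_i if α_i > 1, else 0.
α_i > 1 for i ∈ {4}; NE contributions (0, 0, 0, 14), G = 14.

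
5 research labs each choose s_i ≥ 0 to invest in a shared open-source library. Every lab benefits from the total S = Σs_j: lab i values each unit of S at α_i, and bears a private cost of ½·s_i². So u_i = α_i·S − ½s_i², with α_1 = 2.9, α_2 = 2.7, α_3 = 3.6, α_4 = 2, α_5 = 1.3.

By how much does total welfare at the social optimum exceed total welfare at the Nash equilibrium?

251.55

Lab i's FOC: ∂u_i/∂s_i = α_i − s_i = 0, so s_i* = α_i.
NE contributions = (2.9, 2.7, 3.6, 2, 1.3); S = 12.5.
W^NE = (Σα)·S − ½Σα_i² = 12.5² − ½·34.35 = 139.075.
Planner sets s_i = Σα_j = 12.5 for every i, so S^SO = 5·12.5 = 62.5.
W^SO = (Σα)·S^SO − ½·5·(Σα)² = (5/2)·12.5² = 390.625.
Deadweight loss = W^SO − W^NE = 251.55.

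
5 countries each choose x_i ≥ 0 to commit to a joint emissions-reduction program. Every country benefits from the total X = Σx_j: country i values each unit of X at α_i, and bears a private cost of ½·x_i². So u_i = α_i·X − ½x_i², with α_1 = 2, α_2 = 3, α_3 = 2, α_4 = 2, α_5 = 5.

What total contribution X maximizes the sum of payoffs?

Planner FOC: ∂(Σu_j)/∂x_i = (Σα_j) − x_i = 0, so x_i^SO = Σα_j = 14 for every i; X^SO = 70.

70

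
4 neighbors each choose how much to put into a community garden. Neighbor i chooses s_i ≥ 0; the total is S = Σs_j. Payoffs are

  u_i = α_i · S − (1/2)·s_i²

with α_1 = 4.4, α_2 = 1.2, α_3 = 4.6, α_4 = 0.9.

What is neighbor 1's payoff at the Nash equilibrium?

Neighbor i's FOC: ∂u_i/∂s_i = α_i − s_i = 0, so s_i* = α_i.
NE contributions = (4.4, 1.2, 4.6, 0.9); S = 11.1.
u_1 = α_1·S − ½·(s_1)² = 4.4·11.1 − ½·4.4² = 39.16.

39.16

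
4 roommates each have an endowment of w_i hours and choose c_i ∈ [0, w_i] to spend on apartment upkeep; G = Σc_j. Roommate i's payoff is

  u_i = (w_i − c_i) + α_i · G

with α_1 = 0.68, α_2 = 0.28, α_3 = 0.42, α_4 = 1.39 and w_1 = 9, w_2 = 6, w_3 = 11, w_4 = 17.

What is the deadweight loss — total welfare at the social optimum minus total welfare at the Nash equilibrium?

∂u_i/∂c_i = α_i − 1, so roommate i contributes w_i if α_i > 1, else 0.
α_i > 1 for i ∈ {4}; NE contributions (0, 0, 0, 17), G = 17.
W^NE = Σw_i − G^NE + (Σα_i)·G^NE = 43 + 1.77·17 = 73.09.
Planner: ∂(Σu_j)/∂c_i = Σα_j − 1 = 1.77 > 0, so everyone contributes w_i; G^SO = 43, W^SO = 43 + 1.77·43 = 119.11.
Deadweight loss = 46.02.

46.02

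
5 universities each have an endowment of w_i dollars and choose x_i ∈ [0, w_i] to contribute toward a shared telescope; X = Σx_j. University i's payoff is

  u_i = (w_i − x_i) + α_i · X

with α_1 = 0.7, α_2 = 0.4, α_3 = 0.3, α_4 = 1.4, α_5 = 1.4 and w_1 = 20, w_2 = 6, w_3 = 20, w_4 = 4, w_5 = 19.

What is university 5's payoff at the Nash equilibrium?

∂u_i/∂x_i = α_i − 1, so university i contributes w_i if α_i > 1, else 0.
α_i > 1 for i ∈ {4, 5}; NE contributions (0, 0, 0, 4, 19), X = 23.
u_5 = (19 − 19) + 1.4·23 = 32.2.

32.2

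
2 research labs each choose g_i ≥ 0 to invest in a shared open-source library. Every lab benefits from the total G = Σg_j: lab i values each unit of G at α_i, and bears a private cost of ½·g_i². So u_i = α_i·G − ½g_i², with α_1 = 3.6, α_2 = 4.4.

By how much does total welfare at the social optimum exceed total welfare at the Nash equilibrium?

Lab i's FOC: ∂u_i/∂g_i = α_i − g_i = 0, so g_i* = α_i.
NE contributions = (3.6, 4.4); G = 8.
W^NE = (Σα)·G − ½Σα_i² = 8² − ½·32.32 = 47.84.
Planner sets g_i = Σα_j = 8 for every i, so G^SO = 2·8 = 16.
W^SO = (Σα)·G^SO − ½·2·(Σα)² = (2/2)·8² = 64.
Deadweight loss = W^SO − W^NE = 16.16.

16.16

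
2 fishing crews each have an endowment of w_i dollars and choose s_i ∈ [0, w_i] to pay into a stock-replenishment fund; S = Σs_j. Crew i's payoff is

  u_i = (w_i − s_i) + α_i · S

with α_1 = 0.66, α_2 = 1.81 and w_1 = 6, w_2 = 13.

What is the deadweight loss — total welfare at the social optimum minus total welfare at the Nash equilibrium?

8.82

∂u_i/∂s_i = α_i − 1, so crew i contributes w_i if α_i > 1, else 0.
α_i > 1 for i ∈ {2}; NE contributions (0, 13), S = 13.
W^NE = Σw_i − S^NE + (Σα_i)·S^NE = 19 + 1.47·13 = 38.11.
Planner: ∂(Σu_j)/∂s_i = Σα_j − 1 = 1.47 > 0, so everyone contributes w_i; S^SO = 19, W^SO = 19 + 1.47·19 = 46.93.
Deadweight loss = 8.82.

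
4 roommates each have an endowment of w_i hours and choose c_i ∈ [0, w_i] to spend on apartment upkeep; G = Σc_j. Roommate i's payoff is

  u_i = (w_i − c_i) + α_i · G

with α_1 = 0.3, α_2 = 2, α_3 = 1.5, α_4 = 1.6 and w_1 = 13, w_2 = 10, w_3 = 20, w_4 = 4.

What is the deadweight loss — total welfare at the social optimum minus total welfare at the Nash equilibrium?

∂u_i/∂c_i = α_i − 1, so roommate i contributes w_i if α_i > 1, else 0.
α_i > 1 for i ∈ {2, 3, 4}; NE contributions (0, 10, 20, 4), G = 34.
W^NE = Σw_i − G^NE + (Σα_i)·G^NE = 47 + 4.4·34 = 196.6.
Planner: ∂(Σu_j)/∂c_i = Σα_j − 1 = 4.4 > 0, so everyone contributes w_i; G^SO = 47, W^SO = 47 + 4.4·47 = 253.8.
Deadweight loss = 57.2.

57.2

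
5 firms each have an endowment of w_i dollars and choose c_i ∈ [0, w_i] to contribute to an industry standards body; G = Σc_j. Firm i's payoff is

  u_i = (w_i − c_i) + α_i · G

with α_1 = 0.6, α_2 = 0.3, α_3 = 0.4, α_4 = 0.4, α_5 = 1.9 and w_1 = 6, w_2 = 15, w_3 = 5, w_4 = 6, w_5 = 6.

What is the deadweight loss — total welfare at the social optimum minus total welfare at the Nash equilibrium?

83.2

∂u_i/∂c_i = α_i − 1, so firm i contributes w_i if α_i > 1, else 0.
α_i > 1 for i ∈ {5}; NE contributions (0, 0, 0, 0, 6), G = 6.
W^NE = Σw_i − G^NE + (Σα_i)·G^NE = 38 + 2.6·6 = 53.6.
Planner: ∂(Σu_j)/∂c_i = Σα_j − 1 = 2.6 > 0, so everyone contributes w_i; G^SO = 38, W^SO = 38 + 2.6·38 = 136.8.
Deadweight loss = 83.2.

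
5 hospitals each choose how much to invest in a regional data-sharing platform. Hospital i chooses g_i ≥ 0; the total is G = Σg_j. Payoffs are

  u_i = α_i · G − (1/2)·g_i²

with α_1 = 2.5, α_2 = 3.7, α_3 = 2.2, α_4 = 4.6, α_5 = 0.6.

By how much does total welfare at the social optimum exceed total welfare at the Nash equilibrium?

Hospital i's FOC: ∂u_i/∂g_i = α_i − g_i = 0, so g_i* = α_i.
NE contributions = (2.5, 3.7, 2.2, 4.6, 0.6); G = 13.6.
W^NE = (Σα)·G − ½Σα_i² = 13.6² − ½·46.3 = 161.81.
Planner sets g_i = Σα_j = 13.6 for every i, so G^SO = 5·13.6 = 68.
W^SO = (Σα)·G^SO − ½·5·(Σα)² = (5/2)·13.6² = 462.4.
Deadweight loss = W^SO − W^NE = 300.59.

300.59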